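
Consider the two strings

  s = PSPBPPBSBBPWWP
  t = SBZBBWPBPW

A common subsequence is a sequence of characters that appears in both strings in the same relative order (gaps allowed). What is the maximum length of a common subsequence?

7

Pick S (s #2, t #1), then B (s #4, t #2), then B (s #7, t #4), then B (s #9, t #5), then B (s #10, t #8), then P (s #11, t #9), then W (s #13, t #10); all 7 characters appear in both, in order, and the DP table's final entry dp[14][10] is also 7, so no common subsequence is longer.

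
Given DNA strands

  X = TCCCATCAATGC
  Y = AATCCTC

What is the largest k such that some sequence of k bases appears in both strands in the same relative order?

5

One common subsequence of length 5: T at X[1]=Y[3]; then C at X[4]=Y[4]; then C at X[7]=Y[5]; then T at X[10]=Y[6]; then C at X[12]=Y[7]. dp[12][7] = 5 confirms this is the maximum.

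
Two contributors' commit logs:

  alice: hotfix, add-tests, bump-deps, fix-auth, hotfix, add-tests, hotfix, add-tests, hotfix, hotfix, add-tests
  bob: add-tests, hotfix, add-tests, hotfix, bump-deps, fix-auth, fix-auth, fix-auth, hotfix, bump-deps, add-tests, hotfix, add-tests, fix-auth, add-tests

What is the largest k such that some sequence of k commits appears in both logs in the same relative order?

9

One common subsequence of length 9: hotfix [1,2] → add-tests [2,3] → bump-deps [3,5] → fix-auth [4,8] → hotfix [5,9] → add-tests [6,11] → hotfix [7,12] → add-tests [8,13] → add-tests [11,15], and the DP table's final entry dp[11][15] is also 9, so no common subsequence is longer.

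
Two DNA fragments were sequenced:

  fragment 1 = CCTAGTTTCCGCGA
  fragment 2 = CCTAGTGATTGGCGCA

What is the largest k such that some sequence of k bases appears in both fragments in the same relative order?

12

Pick C (fragment 1 #1, fragment 2 #1); then C (fragment 1 #2, fragment 2 #2); then T (fragment 1 #3, fragment 2 #3); then A (fragment 1 #4, fragment 2 #4); then G (fragment 1 #5, fragment 2 #5); then T (fragment 1 #6, fragment 2 #6); then T (fragment 1 #7, fragment 2 #9); then T (fragment 1 #8, fragment 2 #10); then C (fragment 1 #10, fragment 2 #13); then G (fragment 1 #11, fragment 2 #14); then C (fragment 1 #12, fragment 2 #15); then A (fragment 1 #14, fragment 2 #16); all 12 bases appear in both, in order, and the DP table's final entry dp[14][16] is also 12, so no common subsequence is longer.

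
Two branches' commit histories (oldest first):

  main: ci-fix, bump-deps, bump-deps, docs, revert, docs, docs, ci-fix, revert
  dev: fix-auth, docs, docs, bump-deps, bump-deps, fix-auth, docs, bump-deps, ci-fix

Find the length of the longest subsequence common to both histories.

Match bump-deps (main #2, dev #4), then bump-deps (main #3, dev #5), then docs (main #4, dev #7), then ci-fix (main #8, dev #9) — 4 commits in the same relative order in both. The LCS DP gives dp[9][9] = 4, so this is optimal.

4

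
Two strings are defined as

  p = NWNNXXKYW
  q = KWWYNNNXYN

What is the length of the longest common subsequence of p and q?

Match N at p[1]=q[5]; then N at p[3]=q[6]; then N at p[4]=q[7]; then X at p[6]=q[8]; then Y at p[8]=q[9] — 5 characters in the same relative order in both, and the DP table's final entry dp[9][10] is also 5, so no common subsequence is longer.

5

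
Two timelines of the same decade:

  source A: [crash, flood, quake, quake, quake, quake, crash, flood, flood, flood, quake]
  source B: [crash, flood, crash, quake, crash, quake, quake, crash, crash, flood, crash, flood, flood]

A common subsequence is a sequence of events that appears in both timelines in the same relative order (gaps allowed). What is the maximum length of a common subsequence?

9

Match crash [1,1] → flood [2,2] → quake [3,4] → quake [4,6] → quake [5,7] → crash [7,9] → flood [8,10] → flood [9,12] → flood [10,13] — 9 events in the same relative order in both, and the DP table's final entry dp[11][13] is also 9, so no common subsequence is longer.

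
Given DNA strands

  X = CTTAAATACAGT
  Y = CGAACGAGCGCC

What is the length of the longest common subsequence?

Taking C (X #1, Y #1); then A (X #4, Y #3); then A (X #5, Y #4); then A (X #6, Y #7); then C (X #9, Y #9); then G (X #11, Y #10) gives a common subsequence of length 6, and the DP table's final entry dp[12][12] is also 6, so no common subsequence is longer.

6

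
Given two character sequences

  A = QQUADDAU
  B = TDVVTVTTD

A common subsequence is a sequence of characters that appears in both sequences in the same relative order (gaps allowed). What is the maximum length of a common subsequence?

One common subsequence of length 2: D at A[5]=B[2] → D at A[6]=B[9], and the DP table's final entry dp[8][9] is also 2, so no common subsequence is longer.

2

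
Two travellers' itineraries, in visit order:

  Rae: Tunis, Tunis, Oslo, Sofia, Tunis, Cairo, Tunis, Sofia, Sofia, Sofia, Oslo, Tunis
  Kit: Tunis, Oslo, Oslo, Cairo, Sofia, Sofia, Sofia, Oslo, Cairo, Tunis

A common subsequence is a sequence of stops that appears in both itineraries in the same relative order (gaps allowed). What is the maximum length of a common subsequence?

Match Tunis at Rae[1]=Kit[1]; then Oslo at Rae[3]=Kit[3]; then Cairo at Rae[6]=Kit[4]; then Sofia at Rae[8]=Kit[5]; then Sofia at Rae[9]=Kit[6]; then Sofia at Rae[10]=Kit[7]; then Oslo at Rae[11]=Kit[8]; then Tunis at Rae[12]=Kit[10] — 8 stops in the same relative order in both. Since dp[12][10] = 8, nothing longer is possible.

8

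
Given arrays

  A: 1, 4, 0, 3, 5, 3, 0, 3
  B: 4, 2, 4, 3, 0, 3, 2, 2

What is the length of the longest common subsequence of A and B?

Let dp[i][j] be the LCS length of the first i values of A and the first j values of B. dp[i][j] = dp[i-1][j-1]+1 when the i-th and j-th values match, else max(dp[i-1][j], dp[i][j-1]).
    ·  4  2  4  3  0  3  2  2
 ·  0  0  0  0  0  0  0  0  0
 1  0  0  0  0  0  0  0  0  0
 4  0  1  1  1  1  1  1  1  1
 0  0  1  1  1  1  2  2  2  2
 3  0  1  1  1  2  2  3  3  3
 5  0  1  1  1  2  2  3  3  3
 3  0  1  1  1  2  2  3  3  3
 0  0  1  1  1  2  3  3  3  3
 3  0  1  1  1  2  3  4  4  4
dp[8][8] = 4. One LCS (by backtracking along matches): 4, 3, 0, 3.

4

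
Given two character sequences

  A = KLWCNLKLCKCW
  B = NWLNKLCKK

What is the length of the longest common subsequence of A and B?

6

Let dp[i][j] be the LCS length of the first i characters of A and the first j characters of B. dp[i][j] = dp[i-1][j-1]+1 when the i-th and j-th characters match, else max(dp[i-1][j], dp[i][j-1]).
    ·  N  W  L  N  K  L  C  K  K
 ·  0  0  0  0  0  0  0  0  0  0
 K  0  0  0  0  0  1  1  1  1  1
 L  0  0  0  1  1  1  2  2  2  2
 W  0  0  1  1  1  1  2  2  2  2
 C  0  0  1  1  1  1  2  3  3  3
 N  0  1  1  1  2  2  2  3  3  3
 L  0  1  1  2  2  2  3  3  3  3
 K  0  1  1  2  2  3  3  3  4  4
 L  0  1  1  2  2  3  4  4  4  4
 C  0  1  1  2  2  3  4  5  5  5
 K  0  1  1  2  2  3  4  5  6  6
 C  0  1  1  2  2  3  4  5  6  6
 W  0  1  2  2  2  3  4  5  6  6
dp[12][9] = 6. One LCS (by backtracking along matches): LNKLCK.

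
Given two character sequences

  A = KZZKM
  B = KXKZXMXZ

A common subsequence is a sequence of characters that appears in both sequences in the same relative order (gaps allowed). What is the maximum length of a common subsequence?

One common subsequence of length 3: K (A #1, B #3) → Z (A #2, B #4) → Z (A #3, B #8). dp[5][8] = 3 confirms this is the maximum.

3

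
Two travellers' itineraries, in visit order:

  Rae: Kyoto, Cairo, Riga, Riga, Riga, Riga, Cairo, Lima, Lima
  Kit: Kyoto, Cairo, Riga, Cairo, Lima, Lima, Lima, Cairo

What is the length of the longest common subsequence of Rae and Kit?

Taking Kyoto at Rae[1]=Kit[1], Cairo at Rae[2]=Kit[2], Riga at Rae[6]=Kit[3], Cairo at Rae[7]=Kit[4], Lima at Rae[8]=Kit[6], Lima at Rae[9]=Kit[7] gives a common subsequence of length 6. The LCS DP gives dp[9][8] = 6, so this is optimal.

6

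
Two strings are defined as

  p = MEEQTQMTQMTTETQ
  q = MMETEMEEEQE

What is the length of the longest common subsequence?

Taking M [1,2] → E [2,3] → E [3,5] → M [7,6] → Q [9,10] → E [13,11] gives a common subsequence of length 6. dp[15][11] = 6 confirms this is the maximum.

6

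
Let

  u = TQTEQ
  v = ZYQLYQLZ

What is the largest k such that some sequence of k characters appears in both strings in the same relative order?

2

Match Q [2,3], Q [5,6] — 2 characters in the same relative order in both. The LCS DP gives dp[5][8] = 2, so this is optimal.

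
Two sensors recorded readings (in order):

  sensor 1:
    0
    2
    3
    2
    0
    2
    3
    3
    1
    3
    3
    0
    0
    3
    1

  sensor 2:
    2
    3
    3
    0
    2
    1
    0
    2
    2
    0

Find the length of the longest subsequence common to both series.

One common subsequence of length 7: 2 (sensor 1 #2, sensor 2 #1), then 3 (sensor 1 #3, sensor 2 #3), then 0 (sensor 1 #5, sensor 2 #4), then 2 (sensor 1 #6, sensor 2 #5), then 1 (sensor 1 #9, sensor 2 #6), then 0 (sensor 1 #12, sensor 2 #7), then 0 (sensor 1 #13, sensor 2 #10), and the DP table's final entry dp[15][10] is also 7, so no common subsequence is longer.

7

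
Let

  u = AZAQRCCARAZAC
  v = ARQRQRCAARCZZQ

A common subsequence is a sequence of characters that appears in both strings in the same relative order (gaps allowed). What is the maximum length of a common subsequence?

7

Match A (u #1, v #1); then Q (u #4, v #5); then R (u #5, v #6); then C (u #6, v #7); then A (u #8, v #9); then R (u #9, v #10); then Z (u #11, v #13) — 7 characters in the same relative order in both. dp[13][14] = 7 confirms this is the maximum.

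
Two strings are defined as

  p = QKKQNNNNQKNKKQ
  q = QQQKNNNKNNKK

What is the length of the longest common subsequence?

9

Taking Q at p[1]=q[3], K at p[3]=q[4], N at p[5]=q[5], N at p[6]=q[6], N at p[7]=q[7], N at p[8]=q[9], N at p[11]=q[10], K at p[12]=q[11], K at p[13]=q[12] gives a common subsequence of length 9. The LCS DP gives dp[14][12] = 9, so this is optimal.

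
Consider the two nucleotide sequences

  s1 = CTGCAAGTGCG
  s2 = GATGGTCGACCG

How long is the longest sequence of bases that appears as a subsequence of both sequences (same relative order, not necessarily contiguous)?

Let dp[i][j] be the LCS length of the first i bases of s1 and the first j bases of s2. dp[i][j] = dp[i-1][j-1]+1 when the i-th and j-th bases match, else max(dp[i-1][j], dp[i][j-1]).
    ·  G  A  T  G  G  T  C  G  A  C  C  G
 ·  0  0  0  0  0  0  0  0  0  0  0  0  0
 C  0  0  0  0  0  0  0  1  1  1  1  1  1
 T  0  0  0  1  1  1  1  1  1  1  1  1  1
 G  0  1  1  1  2  2  2  2  2  2  2  2  2
 C  0  1  1  1  2  2  2  3  3  3  3  3  3
 A  0  1  2  2  2  2  2  3  3  4  4  4  4
 A  0  1  2  2  2  2  2  3  3  4  4  4  4
 G  0  1  2  2  3  3  3  3  4  4  4  4  5
 T  0  1  2  3  3  3  4  4  4  4  4  4  5
 G  0  1  2  3  4  4  4  4  5  5  5  5  5
 C  0  1  2  3  4  4  4  5  5  5  6  6  6
 G  0  1  2  3  4  5  5  5  6  6  6  6  7
dp[11][12] = 7. One LCS (by backtracking along matches): TGGTGCG.

7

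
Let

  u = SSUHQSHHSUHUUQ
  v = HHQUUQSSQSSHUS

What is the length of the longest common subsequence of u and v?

7

Taking S (u #1, v #7), then S (u #2, v #8), then Q (u #5, v #9), then S (u #6, v #10), then S (u #9, v #11), then H (u #11, v #12), then U (u #12, v #13) gives a common subsequence of length 7, and the DP table's final entry dp[14][14] is also 7, so no common subsequence is longer.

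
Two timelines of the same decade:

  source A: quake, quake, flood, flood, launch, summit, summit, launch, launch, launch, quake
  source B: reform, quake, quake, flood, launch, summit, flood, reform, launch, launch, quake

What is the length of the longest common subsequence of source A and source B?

8

Pick quake [1,2] → quake [2,3] → flood [4,4] → launch [5,5] → summit [6,6] → launch [9,9] → launch [10,10] → quake [11,11]; all 8 events appear in both, in order, and the DP table's final entry dp[11][11] is also 8, so no common subsequence is longer.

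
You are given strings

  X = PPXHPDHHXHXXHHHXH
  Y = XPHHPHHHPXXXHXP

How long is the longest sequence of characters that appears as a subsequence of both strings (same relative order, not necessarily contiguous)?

Pick P at X[1]=Y[2], then P at X[2]=Y[5], then H at X[4]=Y[6], then H at X[7]=Y[7], then H at X[8]=Y[8], then X at X[9]=Y[10], then X at X[11]=Y[11], then X at X[12]=Y[12], then H at X[15]=Y[13], then X at X[16]=Y[14]; all 10 characters appear in both, in order, and the DP table's final entry dp[17][15] is also 10, so no common subsequence is longer.

10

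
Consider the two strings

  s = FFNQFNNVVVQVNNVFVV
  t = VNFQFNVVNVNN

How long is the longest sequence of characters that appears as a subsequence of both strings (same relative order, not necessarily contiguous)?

One common subsequence of length 9: F at s[2]=t[3], then Q at s[4]=t[4], then F at s[5]=t[5], then N at s[7]=t[6], then V at s[8]=t[7], then V at s[9]=t[8], then V at s[12]=t[10], then N at s[13]=t[11], then N at s[14]=t[12]. dp[18][12] = 9 confirms this is the maximum.

9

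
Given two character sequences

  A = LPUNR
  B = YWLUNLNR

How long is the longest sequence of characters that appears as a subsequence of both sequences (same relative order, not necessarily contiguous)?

Let dp[i][j] be the LCS length of the first i characters of A and the first j characters of B. dp[i][j] = dp[i-1][j-1]+1 when the i-th and j-th characters match, else max(dp[i-1][j], dp[i][j-1]).
    ·  Y  W  L  U  N  L  N  R
 ·  0  0  0  0  0  0  0  0  0
 L  0  0  0  1  1  1  1  1  1
 P  0  0  0  1  1  1  1  1  1
 U  0  0  0  1  2  2  2  2  2
 N  0  0  0  1  2  3  3  3  3
 R  0  0  0  1  2  3  3  3  4
dp[5][8] = 4. One LCS (by backtracking along matches): LUNR.

4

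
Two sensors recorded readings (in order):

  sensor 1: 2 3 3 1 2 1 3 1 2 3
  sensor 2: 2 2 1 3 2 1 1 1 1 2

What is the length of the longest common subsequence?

One common subsequence of length 6: 2 (sensor 1 #1, sensor 2 #2), 3 (sensor 1 #2, sensor 2 #4), 1 (sensor 1 #4, sensor 2 #7), 1 (sensor 1 #6, sensor 2 #8), 1 (sensor 1 #8, sensor 2 #9), 2 (sensor 1 #9, sensor 2 #10). The LCS DP gives dp[10][10] = 6, so this is optimal.

6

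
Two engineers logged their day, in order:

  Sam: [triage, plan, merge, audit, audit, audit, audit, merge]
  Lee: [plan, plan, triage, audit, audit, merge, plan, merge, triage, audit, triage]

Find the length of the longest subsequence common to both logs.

4

Pick triage at Sam[1]=Lee[3], then plan at Sam[2]=Lee[7], then merge at Sam[3]=Lee[8], then audit at Sam[4]=Lee[10]; all 4 tasks appear in both, in order. Since dp[8][11] = 4, nothing longer is possible.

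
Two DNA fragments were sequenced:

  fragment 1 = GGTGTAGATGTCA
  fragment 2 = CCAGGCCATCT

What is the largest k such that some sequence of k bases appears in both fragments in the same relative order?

5

Let dp[i][j] be the LCS length of the first i bases of fragment 1 and the first j bases of fragment 2. dp[i][j] = dp[i-1][j-1]+1 when the i-th and j-th bases match, else max(dp[i-1][j], dp[i][j-1]).
    ·  C  C  A  G  G  C  C  A  T  C  T
 ·  0  0  0  0  0  0  0  0  0  0  0  0
 G  0  0  0  0  1  1  1  1  1  1  1  1
 G  0  0  0  0  1  2  2  2  2  2  2  2
 T  0  0  0  0  1  2  2  2  2  3  3  3
 G  0  0  0  0  1  2  2  2  2  3  3  3
 T  0  0  0  0  1  2  2  2  2  3  3  4
 A  0  0  0  1  1  2  2  2  3  3  3  4
 G  0  0  0  1  2  2  2  2  3  3  3  4
 A  0  0  0  1  2  2  2  2  3  3  3  4
 T  0  0  0  1  2  2  2  2  3  4  4  4
 G  0  0  0  1  2  3  3  3  3  4  4  4
 T  0  0  0  1  2  3  3  3  3  4  4  5
 C  0  1  1  1  2  3  4  4  4  4  5  5
 A  0  1  1  2  2  3  4  4  5  5  5  5
dp[13][11] = 5. One LCS (by backtracking along matches): GGATT.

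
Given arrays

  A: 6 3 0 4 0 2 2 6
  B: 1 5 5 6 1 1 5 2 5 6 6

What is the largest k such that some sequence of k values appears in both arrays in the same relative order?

3

Match 6 (A #1, B #4), 2 (A #6, B #8), 6 (A #8, B #11) — 3 values in the same relative order in both. The LCS DP gives dp[8][11] = 3, so this is optimal.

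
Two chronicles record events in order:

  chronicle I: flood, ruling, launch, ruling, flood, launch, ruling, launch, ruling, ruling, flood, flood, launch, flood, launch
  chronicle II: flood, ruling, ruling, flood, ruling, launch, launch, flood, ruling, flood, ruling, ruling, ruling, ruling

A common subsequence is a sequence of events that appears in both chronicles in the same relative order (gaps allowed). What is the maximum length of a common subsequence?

Match flood [1,4]; then ruling [2,5]; then launch [3,7]; then ruling [4,9]; then flood [5,10]; then ruling [7,12]; then ruling [9,13]; then ruling [10,14] — 8 events in the same relative order in both. dp[15][14] = 8 confirms this is the maximum.

8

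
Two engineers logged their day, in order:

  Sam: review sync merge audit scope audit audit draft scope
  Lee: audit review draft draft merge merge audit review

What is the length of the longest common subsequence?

3

Taking review [1,2], merge [3,6], audit [4,7] gives a common subsequence of length 3, and the DP table's final entry dp[9][8] is also 3, so no common subsequence is longer.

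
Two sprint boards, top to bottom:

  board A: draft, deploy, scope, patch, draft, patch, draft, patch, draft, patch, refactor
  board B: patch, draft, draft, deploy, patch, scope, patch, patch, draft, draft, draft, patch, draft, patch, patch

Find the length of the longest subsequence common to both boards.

9

One common subsequence of length 9: draft (board A #1, board B #3) → deploy (board A #2, board B #4) → scope (board A #3, board B #6) → patch (board A #4, board B #8) → draft (board A #5, board B #11) → patch (board A #6, board B #12) → draft (board A #7, board B #13) → patch (board A #8, board B #14) → patch (board A #10, board B #15). Since dp[11][15] = 9, nothing longer is possible.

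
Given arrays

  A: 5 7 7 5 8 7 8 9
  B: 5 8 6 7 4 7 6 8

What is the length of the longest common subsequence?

Let dp[i][j] be the LCS length of the first i values of A and the first j values of B. dp[i][j] = dp[i-1][j-1]+1 when the i-th and j-th values match, else max(dp[i-1][j], dp[i][j-1]).
    ·  5  8  6  7  4  7  6  8
 ·  0  0  0  0  0  0  0  0  0
 5  0  1  1  1  1  1  1  1  1
 7  0  1  1  1  2  2  2  2  2
 7  0  1  1  1  2  2  3  3  3
 5  0  1  1  1  2  2  3  3  3
 8  0  1  2  2  2  2  3  3  4
 7  0  1  2  2  3  3  3  3  4
 8  0  1  2  2  3  3  3  3  4
 9  0  1  2  2  3  3  3  3  4
dp[8][8] = 4. One LCS (by backtracking along matches): 5, 7, 7, 8.

4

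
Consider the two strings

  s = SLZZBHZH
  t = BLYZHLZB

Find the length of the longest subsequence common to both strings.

One common subsequence of length 4: L at s[2]=t[2] → Z at s[3]=t[4] → Z at s[4]=t[7] → B at s[5]=t[8]. Since dp[8][8] = 4, nothing longer is possible.

4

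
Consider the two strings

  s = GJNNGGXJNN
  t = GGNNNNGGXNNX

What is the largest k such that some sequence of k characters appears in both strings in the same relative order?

8

Match G [1,2], N [3,5], N [4,6], G [5,7], G [6,8], X [7,9], N [9,10], N [10,11] — 8 characters in the same relative order in both. Since dp[10][12] = 8, nothing longer is possible.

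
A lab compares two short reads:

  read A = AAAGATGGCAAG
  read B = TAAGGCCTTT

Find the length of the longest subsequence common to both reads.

One common subsequence of length 5: A at read A[2]=read B[2], then A at read A[3]=read B[3], then G at read A[4]=read B[4], then G at read A[7]=read B[5], then C at read A[9]=read B[7]. The LCS DP gives dp[12][10] = 5, so this is optimal.

5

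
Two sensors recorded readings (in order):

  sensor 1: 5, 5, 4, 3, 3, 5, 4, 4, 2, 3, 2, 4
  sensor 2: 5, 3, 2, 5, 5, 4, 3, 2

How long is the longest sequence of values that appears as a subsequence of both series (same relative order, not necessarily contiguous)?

6

Let dp[i][j] be the LCS length of the first i values of sensor 1 and the first j values of sensor 2. dp[i][j] = dp[i-1][j-1]+1 when the i-th and j-th values match, else max(dp[i-1][j], dp[i][j-1]).
    ·  5  3  2  5  5  4  3  2
 ·  0  0  0  0  0  0  0  0  0
 5  0  1  1  1  1  1  1  1  1
 5  0  1  1  1  2  2  2  2  2
 4  0  1  1  1  2  2  3  3  3
 3  0  1  2  2  2  2  3  4  4
 3  0  1  2  2  2  2  3  4  4
 5  0  1  2  2  3  3  3  4  4
 4  0  1  2  2  3  3  4  4  4
 4  0  1  2  2  3  3  4  4  4
 2  0  1  2  3  3  3  4  4  5
 3  0  1  2  3  3  3  4  5  5
 2  0  1  2  3  3  3  4  5  6
 4  0  1  2  3  3  3  4  5  6
dp[12][8] = 6. One LCS (by backtracking along matches): 5, 5, 5, 4, 3, 2.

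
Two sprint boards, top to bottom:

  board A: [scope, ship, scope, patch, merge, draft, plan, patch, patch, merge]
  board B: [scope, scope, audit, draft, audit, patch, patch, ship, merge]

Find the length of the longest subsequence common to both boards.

Pick scope (board A #1, board B #1) → scope (board A #3, board B #2) → draft (board A #6, board B #4) → patch (board A #8, board B #6) → patch (board A #9, board B #7) → merge (board A #10, board B #9); all 6 tasks appear in both, in order. dp[10][9] = 6 confirms this is the maximum.

6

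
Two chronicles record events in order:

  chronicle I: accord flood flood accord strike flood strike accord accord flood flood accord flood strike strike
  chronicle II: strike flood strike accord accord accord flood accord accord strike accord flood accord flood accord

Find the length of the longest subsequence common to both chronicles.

9

One common subsequence of length 9: strike at chronicle I[5]=chronicle II[1] → flood at chronicle I[6]=chronicle II[2] → strike at chronicle I[7]=chronicle II[3] → accord at chronicle I[8]=chronicle II[5] → accord at chronicle I[9]=chronicle II[6] → flood at chronicle I[10]=chronicle II[7] → flood at chronicle I[11]=chronicle II[12] → accord at chronicle I[12]=chronicle II[13] → flood at chronicle I[13]=chronicle II[14], and the DP table's final entry dp[15][15] is also 9, so no common subsequence is longer.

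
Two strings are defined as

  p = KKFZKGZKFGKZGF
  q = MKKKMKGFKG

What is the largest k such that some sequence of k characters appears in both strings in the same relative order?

One common subsequence of length 7: K at p[1]=q[3] → K at p[2]=q[4] → K at p[5]=q[6] → G at p[6]=q[7] → F at p[9]=q[8] → K at p[11]=q[9] → G at p[13]=q[10]. dp[14][10] = 7 confirms this is the maximum.

7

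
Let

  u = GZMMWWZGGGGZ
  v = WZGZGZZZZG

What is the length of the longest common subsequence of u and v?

Match W at u[6]=v[1]; then Z at u[7]=v[2]; then G at u[8]=v[3]; then G at u[9]=v[5]; then G at u[11]=v[10] — 5 characters in the same relative order in both. The LCS DP gives dp[12][10] = 5, so this is optimal.

5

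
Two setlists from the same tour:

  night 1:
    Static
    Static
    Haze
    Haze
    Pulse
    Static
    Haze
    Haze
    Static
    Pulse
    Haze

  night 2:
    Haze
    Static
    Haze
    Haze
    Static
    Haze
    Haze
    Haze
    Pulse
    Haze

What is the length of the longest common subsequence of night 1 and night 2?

Pick Static at night 1[2]=night 2[2]; then Haze at night 1[3]=night 2[3]; then Haze at night 1[4]=night 2[4]; then Static at night 1[6]=night 2[5]; then Haze at night 1[7]=night 2[7]; then Haze at night 1[8]=night 2[8]; then Pulse at night 1[10]=night 2[9]; then Haze at night 1[11]=night 2[10]; all 8 songs appear in both, in order. dp[11][10] = 8 confirms this is the maximum.

8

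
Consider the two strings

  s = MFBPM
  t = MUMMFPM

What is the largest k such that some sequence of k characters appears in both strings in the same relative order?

4

Taking M [1,4] → F [2,5] → P [4,6] → M [5,7] gives a common subsequence of length 4. Since dp[5][7] = 4, nothing longer is possible.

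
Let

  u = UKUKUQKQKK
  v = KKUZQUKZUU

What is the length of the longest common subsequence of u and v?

5

Let dp[i][j] be the LCS length of the first i characters of u and the first j characters of v. dp[i][j] = dp[i-1][j-1]+1 when the i-th and j-th characters match, else max(dp[i-1][j], dp[i][j-1]).
    ·  K  K  U  Z  Q  U  K  Z  U  U
 ·  0  0  0  0  0  0  0  0  0  0  0
 U  0  0  0  1  1  1  1  1  1  1  1
 K  0  1  1  1  1  1  1  2  2  2  2
 U  0  1  1  2  2  2  2  2  2  3  3
 K  0  1  2  2  2  2  2  3  3  3  3
 U  0  1  2  3  3  3  3  3  3  4  4
 Q  0  1  2  3  3  4  4  4  4  4  4
 K  0  1  2  3  3  4  4  5  5  5  5
 Q  0  1  2  3  3  4  4  5  5  5  5
 K  0  1  2  3  3  4  4  5  5  5  5
 K  0  1  2  3  3  4  4  5  5  5  5
dp[10][10] = 5. One LCS (by backtracking along matches): KKUQK.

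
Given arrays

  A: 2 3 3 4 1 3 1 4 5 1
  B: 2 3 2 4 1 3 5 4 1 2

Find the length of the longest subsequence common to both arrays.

Let dp[i][j] be the LCS length of the first i values of A and the first j values of B. dp[i][j] = dp[i-1][j-1]+1 when the i-th and j-th values match, else max(dp[i-1][j], dp[i][j-1]).
    ·  2  3  2  4  1  3  5  4  1  2
 ·  0  0  0  0  0  0  0  0  0  0  0
 2  0  1  1  1  1  1  1  1  1  1  1
 3  0  1  2  2  2  2  2  2  2  2  2
 3  0  1  2  2  2  2  3  3  3  3  3
 4  0  1  2  2  3  3  3  3  4  4  4
 1  0  1  2  2  3  4  4  4  4  5  5
 3  0  1  2  2  3  4  5  5  5  5  5
 1  0  1  2  2  3  4  5  5  5  6  6
 4  0  1  2  2  3  4  5  5  6  6  6
 5  0  1  2  2  3  4  5  6  6  6  6
 1  0  1  2  2  3  4  5  6  6  7  7
dp[10][10] = 7. One LCS (by backtracking along matches): 2, 3, 4, 1, 3, 4, 1.

7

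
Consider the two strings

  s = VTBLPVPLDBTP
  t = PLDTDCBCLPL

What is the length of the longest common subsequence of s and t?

5

Let dp[i][j] be the LCS length of the first i characters of s and the first j characters of t. dp[i][j] = dp[i-1][j-1]+1 when the i-th and j-th characters match, else max(dp[i-1][j], dp[i][j-1]).
    ·  P  L  D  T  D  C  B  C  L  P  L
 ·  0  0  0  0  0  0  0  0  0  0  0  0
 V  0  0  0  0  0  0  0  0  0  0  0  0
 T  0  0  0  0  1  1  1  1  1  1  1  1
 B  0  0  0  0  1  1  1  2  2  2  2  2
 L  0  0  1  1  1  1  1  2  2  3  3  3
 P  0  1  1  1  1  1  1  2  2  3  4  4
 V  0  1  1  1  1  1  1  2  2  3  4  4
 P  0  1  1  1  1  1  1  2  2  3  4  4
 L  0  1  2  2  2  2  2  2  2  3  4  5
 D  0  1  2  3  3  3  3  3  3  3  4  5
 B  0  1  2  3  3  3  3  4  4  4  4  5
 T  0  1  2  3  4  4  4  4  4  4  4  5
 P  0  1  2  3  4  4  4  4  4  4  5  5
dp[12][11] = 5. One LCS (by backtracking along matches): TBLPL.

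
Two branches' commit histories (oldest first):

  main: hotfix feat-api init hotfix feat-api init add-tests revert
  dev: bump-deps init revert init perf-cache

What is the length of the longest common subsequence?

2

Taking init (main #3, dev #2), then init (main #6, dev #4) gives a common subsequence of length 2. The LCS DP gives dp[8][5] = 2, so this is optimal.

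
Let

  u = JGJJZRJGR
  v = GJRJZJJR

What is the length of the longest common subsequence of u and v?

One common subsequence of length 6: G (u #2, v #1) → J (u #3, v #2) → J (u #4, v #4) → Z (u #5, v #5) → J (u #7, v #7) → R (u #9, v #8). dp[9][8] = 6 confirms this is the maximum.

6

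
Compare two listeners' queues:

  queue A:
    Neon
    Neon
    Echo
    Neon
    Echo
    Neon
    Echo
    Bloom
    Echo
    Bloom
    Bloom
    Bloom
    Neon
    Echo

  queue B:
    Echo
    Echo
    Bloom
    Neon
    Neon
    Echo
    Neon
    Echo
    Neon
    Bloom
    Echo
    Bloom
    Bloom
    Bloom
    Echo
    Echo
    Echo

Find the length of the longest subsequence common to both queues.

Match Neon at queue A[1]=queue B[4], then Neon at queue A[2]=queue B[5], then Echo at queue A[3]=queue B[6], then Neon at queue A[4]=queue B[7], then Echo at queue A[5]=queue B[8], then Neon at queue A[6]=queue B[9], then Bloom at queue A[8]=queue B[10], then Echo at queue A[9]=queue B[11], then Bloom at queue A[10]=queue B[12], then Bloom at queue A[11]=queue B[13], then Bloom at queue A[12]=queue B[14], then Echo at queue A[14]=queue B[17] — 12 songs in the same relative order in both, and the DP table's final entry dp[14][17] is also 12, so no common subsequence is longer.

12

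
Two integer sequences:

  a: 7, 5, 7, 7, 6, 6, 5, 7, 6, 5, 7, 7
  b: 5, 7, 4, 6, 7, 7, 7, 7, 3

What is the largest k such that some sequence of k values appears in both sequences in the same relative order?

6

Taking 5 (a #2, b #1), then 7 (a #3, b #2), then 7 (a #4, b #5), then 7 (a #8, b #6), then 7 (a #11, b #7), then 7 (a #12, b #8) gives a common subsequence of length 6. Since dp[12][9] = 6, nothing longer is possible.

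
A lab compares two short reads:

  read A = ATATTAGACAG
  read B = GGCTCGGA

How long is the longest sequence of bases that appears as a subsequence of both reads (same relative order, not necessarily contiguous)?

3

Let dp[i][j] be the LCS length of the first i bases of read A and the first j bases of read B. dp[i][j] = dp[i-1][j-1]+1 when the i-th and j-th bases match, else max(dp[i-1][j], dp[i][j-1]).
    ·  G  G  C  T  C  G  G  A
 ·  0  0  0  0  0  0  0  0  0
 A  0  0  0  0  0  0  0  0  1
 T  0  0  0  0  1  1  1  1  1
 A  0  0  0  0  1  1  1  1  2
 T  0  0  0  0  1  1  1  1  2
 T  0  0  0  0  1  1  1  1  2
 A  0  0  0  0  1  1  1  1  2
 G  0  1  1  1  1  1  2  2  2
 A  0  1  1  1  1  1  2  2  3
 C  0  1  1  2  2  2  2  2  3
 A  0  1  1  2  2  2  2  2  3
 G  0  1  2  2  2  2  3  3  3
dp[11][8] = 3. One LCS (by backtracking along matches): TGA.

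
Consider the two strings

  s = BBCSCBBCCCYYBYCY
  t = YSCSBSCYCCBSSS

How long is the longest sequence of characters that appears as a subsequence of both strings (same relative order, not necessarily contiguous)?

Match C (s #3, t #3), S (s #4, t #4), B (s #6, t #5), C (s #8, t #7), C (s #9, t #9), C (s #10, t #10), B (s #13, t #11) — 7 characters in the same relative order in both, and the DP table's final entry dp[16][14] is also 7, so no common subsequence is longer.

7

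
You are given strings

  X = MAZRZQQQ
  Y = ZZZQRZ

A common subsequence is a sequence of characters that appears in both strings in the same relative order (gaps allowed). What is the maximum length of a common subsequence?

One common subsequence of length 3: Z (X #3, Y #3), then R (X #4, Y #5), then Z (X #5, Y #6). dp[8][6] = 3 confirms this is the maximum.

3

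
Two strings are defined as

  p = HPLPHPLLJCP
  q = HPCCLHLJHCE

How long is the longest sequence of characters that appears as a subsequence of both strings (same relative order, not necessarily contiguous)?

Pick H at p[1]=q[1]; then P at p[2]=q[2]; then L at p[3]=q[5]; then H at p[5]=q[6]; then L at p[8]=q[7]; then J at p[9]=q[8]; then C at p[10]=q[10]; all 7 characters appear in both, in order. dp[11][11] = 7 confirms this is the maximum.

7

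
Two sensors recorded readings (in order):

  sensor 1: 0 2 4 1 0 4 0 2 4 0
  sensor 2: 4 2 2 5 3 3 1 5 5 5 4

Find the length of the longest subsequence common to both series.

3

Match 2 (sensor 1 #2, sensor 2 #3), 1 (sensor 1 #4, sensor 2 #7), 4 (sensor 1 #9, sensor 2 #11) — 3 values in the same relative order in both. The LCS DP gives dp[10][11] = 3, so this is optimal.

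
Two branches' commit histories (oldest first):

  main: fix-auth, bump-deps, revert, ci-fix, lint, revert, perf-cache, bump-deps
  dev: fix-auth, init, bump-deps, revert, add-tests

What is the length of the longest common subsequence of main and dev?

Pick fix-auth at main[1]=dev[1], then bump-deps at main[2]=dev[3], then revert at main[3]=dev[4]; all 3 commits appear in both, in order. dp[8][5] = 3 confirms this is the maximum.

3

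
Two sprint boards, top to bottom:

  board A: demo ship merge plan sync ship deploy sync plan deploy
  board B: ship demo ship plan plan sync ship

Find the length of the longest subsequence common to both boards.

5

One common subsequence of length 5: demo (board A #1, board B #2); then ship (board A #2, board B #3); then plan (board A #4, board B #5); then sync (board A #5, board B #6); then ship (board A #6, board B #7). Since dp[10][7] = 5, nothing longer is possible.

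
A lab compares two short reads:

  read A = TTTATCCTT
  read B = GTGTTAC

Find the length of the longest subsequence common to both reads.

Let dp[i][j] be the LCS length of the first i bases of read A and the first j bases of read B. dp[i][j] = dp[i-1][j-1]+1 when the i-th and j-th bases match, else max(dp[i-1][j], dp[i][j-1]).
    ·  G  T  G  T  T  A  C
 ·  0  0  0  0  0  0  0  0
 T  0  0  1  1  1  1  1  1
 T  0  0  1  1  2  2  2  2
 T  0  0  1  1  2  3  3  3
 A  0  0  1  1  2  3  4  4
 T  0  0  1  1  2  3  4  4
 C  0  0  1  1  2  3  4  5
 C  0  0  1  1  2  3  4  5
 T  0  0  1  1  2  3  4  5
 T  0  0  1  1  2  3  4  5
dp[9][7] = 5. One LCS (by backtracking along matches): TTTAC.

5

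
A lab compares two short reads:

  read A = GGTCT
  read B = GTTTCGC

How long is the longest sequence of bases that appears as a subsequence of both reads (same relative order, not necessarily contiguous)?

3

Match G (read A #1, read B #1); then G (read A #2, read B #6); then C (read A #4, read B #7) — 3 bases in the same relative order in both, and the DP table's final entry dp[5][7] is also 3, so no common subsequence is longer.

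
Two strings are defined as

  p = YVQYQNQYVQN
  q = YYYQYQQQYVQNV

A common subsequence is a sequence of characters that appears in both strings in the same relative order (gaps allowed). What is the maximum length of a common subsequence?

Match Y at p[1]=q[3], Q at p[3]=q[4], Y at p[4]=q[5], Q at p[5]=q[7], Q at p[7]=q[8], Y at p[8]=q[9], V at p[9]=q[10], Q at p[10]=q[11], N at p[11]=q[12] — 9 characters in the same relative order in both. dp[11][13] = 9 confirms this is the maximum.

9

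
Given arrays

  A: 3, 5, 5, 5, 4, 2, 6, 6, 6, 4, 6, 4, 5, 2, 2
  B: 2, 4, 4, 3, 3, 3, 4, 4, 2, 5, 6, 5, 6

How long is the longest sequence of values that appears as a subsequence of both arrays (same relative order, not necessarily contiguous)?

5

One common subsequence of length 5: 3 (A #1, B #6), 4 (A #5, B #8), 2 (A #6, B #9), 6 (A #7, B #11), 6 (A #11, B #13). The LCS DP gives dp[15][13] = 5, so this is optimal.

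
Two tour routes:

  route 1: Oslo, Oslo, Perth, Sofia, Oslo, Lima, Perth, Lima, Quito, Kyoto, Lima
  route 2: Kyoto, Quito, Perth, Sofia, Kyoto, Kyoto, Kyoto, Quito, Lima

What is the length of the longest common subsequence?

Taking Perth at route 1[3]=route 2[3], Sofia at route 1[4]=route 2[4], Quito at route 1[9]=route 2[8], Lima at route 1[11]=route 2[9] gives a common subsequence of length 4, and the DP table's final entry dp[11][9] is also 4, so no common subsequence is longer.

4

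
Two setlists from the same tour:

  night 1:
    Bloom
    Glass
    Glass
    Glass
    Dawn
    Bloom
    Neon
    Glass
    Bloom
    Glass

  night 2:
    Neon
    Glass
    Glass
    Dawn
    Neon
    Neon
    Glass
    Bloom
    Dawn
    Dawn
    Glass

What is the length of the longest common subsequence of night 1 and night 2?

7

Match Glass (night 1 #3, night 2 #2), then Glass (night 1 #4, night 2 #3), then Dawn (night 1 #5, night 2 #4), then Neon (night 1 #7, night 2 #6), then Glass (night 1 #8, night 2 #7), then Bloom (night 1 #9, night 2 #8), then Glass (night 1 #10, night 2 #11) — 7 songs in the same relative order in both. dp[10][11] = 7 confirms this is the maximum.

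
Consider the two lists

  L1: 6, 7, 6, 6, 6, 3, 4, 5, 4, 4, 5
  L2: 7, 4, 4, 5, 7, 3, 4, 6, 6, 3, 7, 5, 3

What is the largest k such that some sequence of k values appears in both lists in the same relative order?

5

One common subsequence of length 5: 7 [2,5], then 6 [4,8], then 6 [5,9], then 3 [6,10], then 5 [8,12], and the DP table's final entry dp[11][13] is also 5, so no common subsequence is longer.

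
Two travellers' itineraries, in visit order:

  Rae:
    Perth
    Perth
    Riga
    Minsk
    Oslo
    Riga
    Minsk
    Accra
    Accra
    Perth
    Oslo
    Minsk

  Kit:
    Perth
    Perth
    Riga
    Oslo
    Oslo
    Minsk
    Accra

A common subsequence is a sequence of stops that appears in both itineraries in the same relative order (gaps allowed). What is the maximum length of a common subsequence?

Pick Perth at Rae[1]=Kit[1], then Perth at Rae[2]=Kit[2], then Riga at Rae[3]=Kit[3], then Oslo at Rae[5]=Kit[5], then Minsk at Rae[7]=Kit[6], then Accra at Rae[9]=Kit[7]; all 6 stops appear in both, in order. Since dp[12][7] = 6, nothing longer is possible.

6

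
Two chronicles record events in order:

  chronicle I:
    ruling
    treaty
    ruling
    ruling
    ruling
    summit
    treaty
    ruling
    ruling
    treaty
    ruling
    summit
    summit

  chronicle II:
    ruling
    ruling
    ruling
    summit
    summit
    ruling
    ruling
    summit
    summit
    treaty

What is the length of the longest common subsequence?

8

One common subsequence of length 8: ruling [1,1]; then ruling [3,2]; then ruling [4,3]; then summit [6,5]; then ruling [9,6]; then ruling [11,7]; then summit [12,8]; then summit [13,9], and the DP table's final entry dp[13][10] is also 8, so no common subsequence is longer.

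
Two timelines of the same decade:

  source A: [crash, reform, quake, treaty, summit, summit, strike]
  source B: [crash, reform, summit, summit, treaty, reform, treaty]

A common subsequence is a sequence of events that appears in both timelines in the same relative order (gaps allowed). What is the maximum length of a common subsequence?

4

Taking crash [1,1], reform [2,2], summit [5,3], summit [6,4] gives a common subsequence of length 4, and the DP table's final entry dp[7][7] is also 4, so no common subsequence is longer.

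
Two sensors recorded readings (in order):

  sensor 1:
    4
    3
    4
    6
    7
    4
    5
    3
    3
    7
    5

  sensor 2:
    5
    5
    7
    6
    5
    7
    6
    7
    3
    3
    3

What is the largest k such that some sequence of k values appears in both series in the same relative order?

One common subsequence of length 4: 6 [4,7], then 7 [5,8], then 3 [8,10], then 3 [9,11]. Since dp[11][11] = 4, nothing longer is possible.

4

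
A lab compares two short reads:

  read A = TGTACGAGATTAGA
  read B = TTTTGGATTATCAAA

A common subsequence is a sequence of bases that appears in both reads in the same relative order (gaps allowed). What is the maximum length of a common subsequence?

9

Taking T at read A[1]=read B[3], T at read A[3]=read B[4], G at read A[6]=read B[5], G at read A[8]=read B[6], A at read A[9]=read B[7], T at read A[10]=read B[9], T at read A[11]=read B[11], A at read A[12]=read B[14], A at read A[14]=read B[15] gives a common subsequence of length 9. Since dp[14][15] = 9, nothing longer is possible.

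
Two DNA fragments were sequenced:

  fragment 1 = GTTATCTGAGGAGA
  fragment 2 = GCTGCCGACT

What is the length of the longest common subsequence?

Let dp[i][j] be the LCS length of the first i bases of fragment 1 and the first j bases of fragment 2. dp[i][j] = dp[i-1][j-1]+1 when the i-th and j-th bases match, else max(dp[i-1][j], dp[i][j-1]).
    ·  G  C  T  G  C  C  G  A  C  T
 ·  0  0  0  0  0  0  0  0  0  0  0
 G  0  1  1  1  1  1  1  1  1  1  1
 T  0  1  1  2  2  2  2  2  2  2  2
 T  0  1  1  2  2  2  2  2  2  2  3
 A  0  1  1  2  2  2  2  2  3  3  3
 T  0  1  1  2  2  2  2  2  3  3  4
 C  0  1  2  2  2  3  3  3  3  4  4
 T  0  1  2  3  3  3  3  3  3  4  5
 G  0  1  2  3  4  4  4  4  4  4  5
 A  0  1  2  3  4  4  4  4  5  5  5
 G  0  1  2  3  4  4  4  5  5  5  5
 G  0  1  2  3  4  4  4  5  5  5  5
 A  0  1  2  3  4  4  4  5  6  6  6
 G  0  1  2  3  4  4  4  5  6  6  6
 A  0  1  2  3  4  4  4  5  6  6  6
dp[14][10] = 6. One LCS (by backtracking along matches): GCTGGA.

6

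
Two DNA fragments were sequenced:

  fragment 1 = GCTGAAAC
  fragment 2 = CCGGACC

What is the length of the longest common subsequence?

4

Taking G [1,3], then G [4,4], then A [5,5], then C [8,7] gives a common subsequence of length 4. dp[8][7] = 4 confirms this is the maximum.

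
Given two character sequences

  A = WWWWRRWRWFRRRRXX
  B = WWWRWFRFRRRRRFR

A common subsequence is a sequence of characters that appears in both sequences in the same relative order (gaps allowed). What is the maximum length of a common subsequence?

11

Match W (A #1, B #1), then W (A #2, B #2), then W (A #3, B #3), then W (A #4, B #5), then R (A #5, B #7), then R (A #6, B #9), then R (A #8, B #10), then R (A #11, B #11), then R (A #12, B #12), then R (A #13, B #13), then R (A #14, B #15) — 11 characters in the same relative order in both. The LCS DP gives dp[16][15] = 11, so this is optimal.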